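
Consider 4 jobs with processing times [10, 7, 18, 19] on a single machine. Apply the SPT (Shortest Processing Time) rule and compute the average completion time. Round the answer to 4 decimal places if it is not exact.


Sort jobs by processing time (SPT order): [7, 10, 18, 19]
Compute completion times sequentially:
  Job 1: processing = 7, completes at 7
  Job 2: processing = 10, completes at 17
  Job 3: processing = 18, completes at 35
  Job 4: processing = 19, completes at 54
Sum of completion times = 113
Average completion time = 113/4 = 28.25

28.25


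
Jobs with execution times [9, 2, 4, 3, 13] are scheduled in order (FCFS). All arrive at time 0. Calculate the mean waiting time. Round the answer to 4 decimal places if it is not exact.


FCFS order (as given): [9, 2, 4, 3, 13]
Waiting times:
  Job 1: wait = 0
  Job 2: wait = 9
  Job 3: wait = 11
  Job 4: wait = 15
  Job 5: wait = 18
Sum of waiting times = 53
Average waiting time = 53/5 = 10.6

10.6


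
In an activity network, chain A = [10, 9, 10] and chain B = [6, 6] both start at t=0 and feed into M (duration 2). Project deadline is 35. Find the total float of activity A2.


Forward pass: ES(A2) = sum of predecessors on chain A = 10
EF = ES + duration = 10 + 9 = 19
Backward pass: LF(M) = deadline = 35; LS(M) = 35 - 2 = 33
LF(A2) = LS(M) - sum(successors on chain A) = 33 - 10 = 23
LS = LF - duration = 23 - 9 = 14
Total float = LS - ES = 14 - 10 = 4

4


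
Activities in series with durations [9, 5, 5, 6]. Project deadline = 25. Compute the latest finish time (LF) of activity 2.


LF(activity 2) = deadline - sum of successor durations
Successors: activities 3 through 4 with durations [5, 6]
Sum of successor durations = 11
LF = 25 - 11 = 14

14


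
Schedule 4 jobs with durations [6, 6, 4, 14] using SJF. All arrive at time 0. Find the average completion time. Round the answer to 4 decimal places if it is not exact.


SJF order (ascending): [4, 6, 6, 14]
Completion times:
  Job 1: burst=4, C=4
  Job 2: burst=6, C=10
  Job 3: burst=6, C=16
  Job 4: burst=14, C=30
Average completion = 60/4 = 15.0

15.0


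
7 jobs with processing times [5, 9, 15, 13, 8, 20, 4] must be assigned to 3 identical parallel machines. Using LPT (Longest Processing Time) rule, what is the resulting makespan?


Sort jobs in decreasing order (LPT): [20, 15, 13, 9, 8, 5, 4]
Assign each job to the least loaded machine:
  Machine 1: jobs [20, 5], load = 25
  Machine 2: jobs [15, 8], load = 23
  Machine 3: jobs [13, 9, 4], load = 26
Makespan = max load = 26

26


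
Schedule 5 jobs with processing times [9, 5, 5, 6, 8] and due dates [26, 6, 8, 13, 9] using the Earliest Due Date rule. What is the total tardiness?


Sort by due date (EDD order): [(5, 6), (5, 8), (8, 9), (6, 13), (9, 26)]
Compute completion times and tardiness:
  Job 1: p=5, d=6, C=5, tardiness=max(0,5-6)=0
  Job 2: p=5, d=8, C=10, tardiness=max(0,10-8)=2
  Job 3: p=8, d=9, C=18, tardiness=max(0,18-9)=9
  Job 4: p=6, d=13, C=24, tardiness=max(0,24-13)=11
  Job 5: p=9, d=26, C=33, tardiness=max(0,33-26)=7
Total tardiness = 29

29


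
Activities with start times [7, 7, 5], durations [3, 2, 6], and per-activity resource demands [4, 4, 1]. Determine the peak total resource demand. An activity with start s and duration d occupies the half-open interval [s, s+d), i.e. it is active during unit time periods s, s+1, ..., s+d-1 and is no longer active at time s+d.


Each activity i is active on [start_i, start_i + duration_i).
Compute total resource usage per time slot:
  t=0: active resources = [], total = 0
  t=1: active resources = [], total = 0
  t=2: active resources = [], total = 0
  t=3: active resources = [], total = 0
  t=4: active resources = [], total = 0
  t=5: active resources = [1], total = 1
  t=6: active resources = [1], total = 1
  t=7: active resources = [4, 4, 1], total = 9
  t=8: active resources = [4, 4, 1], total = 9
  t=9: active resources = [4, 1], total = 5
  t=10: active resources = [1], total = 1
Peak resource demand = 9

9


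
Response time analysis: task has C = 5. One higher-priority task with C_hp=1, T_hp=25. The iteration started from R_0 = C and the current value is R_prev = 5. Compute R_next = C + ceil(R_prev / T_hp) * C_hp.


R_next = C + ceil(R_prev / T_hp) * C_hp
ceil(5 / 25) = ceil(0.2) = 1
Interference = 1 * 1 = 1
R_next = 5 + 1 = 6

6


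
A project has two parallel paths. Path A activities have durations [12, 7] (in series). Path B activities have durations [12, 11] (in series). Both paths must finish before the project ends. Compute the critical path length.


Path A total = 12 + 7 = 19
Path B total = 12 + 11 = 23
Critical path = longest path = max(19, 23) = 23

23


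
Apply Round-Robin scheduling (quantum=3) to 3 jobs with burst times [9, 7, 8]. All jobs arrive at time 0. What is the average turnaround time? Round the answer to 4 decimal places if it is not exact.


Time quantum = 3
Execution trace:
  J1 runs 3 units, time = 3
  J2 runs 3 units, time = 6
  J3 runs 3 units, time = 9
  J1 runs 3 units, time = 12
  J2 runs 3 units, time = 15
  J3 runs 3 units, time = 18
  J1 runs 3 units, time = 21
  J2 runs 1 units, time = 22
  J3 runs 2 units, time = 24
Finish times: [21, 22, 24]
Average turnaround = 67/3 = 22.3333

22.3333


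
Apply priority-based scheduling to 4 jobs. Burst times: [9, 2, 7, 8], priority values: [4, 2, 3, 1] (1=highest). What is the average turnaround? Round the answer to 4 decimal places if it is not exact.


Sort by priority (ascending = highest first):
Order: [(1, 8), (2, 2), (3, 7), (4, 9)]
Completion times:
  Priority 1, burst=8, C=8
  Priority 2, burst=2, C=10
  Priority 3, burst=7, C=17
  Priority 4, burst=9, C=26
Average turnaround = 61/4 = 15.25

15.25


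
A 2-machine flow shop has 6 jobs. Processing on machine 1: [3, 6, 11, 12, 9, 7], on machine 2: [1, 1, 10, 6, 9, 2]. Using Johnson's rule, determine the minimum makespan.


Apply Johnson's rule:
  Group 1 (a <= b): [(5, 9, 9)]
  Group 2 (a > b): [(3, 11, 10), (4, 12, 6), (6, 7, 2), (1, 3, 1), (2, 6, 1)]
Optimal job order: [5, 3, 4, 6, 1, 2]
Schedule:
  Job 5: M1 done at 9, M2 done at 18
  Job 3: M1 done at 20, M2 done at 30
  Job 4: M1 done at 32, M2 done at 38
  Job 6: M1 done at 39, M2 done at 41
  Job 1: M1 done at 42, M2 done at 43
  Job 2: M1 done at 48, M2 done at 49
Makespan = 49

49


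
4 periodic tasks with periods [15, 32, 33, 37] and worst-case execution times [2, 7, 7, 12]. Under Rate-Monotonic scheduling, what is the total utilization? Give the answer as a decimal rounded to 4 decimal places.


Compute individual utilizations (exact fractions):
  Task 1: C/T = 2/15 (approx. 0.1333)
  Task 2: C/T = 7/32 (approx. 0.2188)
  Task 3: C/T = 7/33 (approx. 0.2121)
  Task 4: C/T = 12/37 (approx. 0.3243)
Total utilization U = 2/15 + 7/32 + 7/33 + 12/37 = 57861/65120
Rounded to 4 decimal places: U = 0.8885
RM (Liu & Layland) bound for 4 tasks = 0.756828; compare with U = 57861/65120 (approx. 0.888529)
bound < U <= 1, so the RM sufficient condition is not met (inconclusive; an exact test such as response-time analysis is needed).

0.8885


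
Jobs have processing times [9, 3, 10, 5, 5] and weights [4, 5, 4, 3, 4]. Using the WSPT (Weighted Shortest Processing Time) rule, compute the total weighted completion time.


Compute p/w ratios and sort ascending (WSPT): [(3, 5), (5, 4), (5, 3), (9, 4), (10, 4)]
Compute weighted completion times:
  Job (p=3,w=5): C=3, w*C=5*3=15
  Job (p=5,w=4): C=8, w*C=4*8=32
  Job (p=5,w=3): C=13, w*C=3*13=39
  Job (p=9,w=4): C=22, w*C=4*22=88
  Job (p=10,w=4): C=32, w*C=4*32=128
Total weighted completion time = 302

302


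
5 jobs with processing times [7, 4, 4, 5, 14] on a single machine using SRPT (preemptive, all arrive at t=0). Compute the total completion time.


Since all jobs arrive at t=0, SRPT equals SPT ordering.
SPT order: [4, 4, 5, 7, 14]
Completion times:
  Job 1: p=4, C=4
  Job 2: p=4, C=8
  Job 3: p=5, C=13
  Job 4: p=7, C=20
  Job 5: p=14, C=34
Total completion time = 4 + 8 + 13 + 20 + 34 = 79

79


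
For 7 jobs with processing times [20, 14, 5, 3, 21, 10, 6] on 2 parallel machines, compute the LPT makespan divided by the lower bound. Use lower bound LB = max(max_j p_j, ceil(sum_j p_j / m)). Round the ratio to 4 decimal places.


LPT order: [21, 20, 14, 10, 6, 5, 3]
Machine loads after assignment: [40, 39]
LPT makespan = 40
Lower bound = max(max_job, ceil(total/2)) = max(21, 40) = 40
Ratio = 40 / 40 = 1.0

1.0


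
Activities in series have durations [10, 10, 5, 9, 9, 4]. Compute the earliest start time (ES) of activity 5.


Activity 5 starts after activities 1 through 4 complete.
Predecessor durations: [10, 10, 5, 9]
ES = 10 + 10 + 5 + 9 = 34

34


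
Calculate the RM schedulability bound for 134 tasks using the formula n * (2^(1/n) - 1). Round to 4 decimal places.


Compute 2^(1/134) = 1.0051861419
Subtract 1: 1.0051861419 - 1 = 0.0051861419
Multiply by n: 134 * 0.0051861419 = 0.6949430146
Round to 4 dp: 0.6949

0.6949


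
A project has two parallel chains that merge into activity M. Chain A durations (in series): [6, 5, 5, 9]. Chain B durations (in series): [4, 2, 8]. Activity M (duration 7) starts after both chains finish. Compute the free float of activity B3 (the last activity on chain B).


ES(B3) = sum of predecessors on chain B = 6
EF(B3) = ES + duration = 6 + 8 = 14
Successor of B3 is M. ES(M) = max(sum(A), sum(B)) = max(25, 14) = 25
Free float = ES(successor) - EF(current) = 25 - 14 = 11

11


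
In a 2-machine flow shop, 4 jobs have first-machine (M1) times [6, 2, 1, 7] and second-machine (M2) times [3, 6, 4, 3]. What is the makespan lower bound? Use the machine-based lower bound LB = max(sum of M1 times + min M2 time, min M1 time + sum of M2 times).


LB1 = sum(M1 times) + min(M2 times) = 16 + 3 = 19
LB2 = min(M1 times) + sum(M2 times) = 1 + 16 = 17
Lower bound = max(LB1, LB2) = max(19, 17) = 19

19


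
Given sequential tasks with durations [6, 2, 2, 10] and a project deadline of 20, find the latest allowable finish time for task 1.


LF(activity 1) = deadline - sum of successor durations
Successors: activities 2 through 4 with durations [2, 2, 10]
Sum of successor durations = 14
LF = 20 - 14 = 6

6


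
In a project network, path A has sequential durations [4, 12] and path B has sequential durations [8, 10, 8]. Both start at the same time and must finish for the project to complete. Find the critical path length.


Path A total = 4 + 12 = 16
Path B total = 8 + 10 + 8 = 26
Critical path = longest path = max(16, 26) = 26

26


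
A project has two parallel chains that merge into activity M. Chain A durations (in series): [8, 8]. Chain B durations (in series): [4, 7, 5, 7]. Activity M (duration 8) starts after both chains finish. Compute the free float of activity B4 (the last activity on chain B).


ES(B4) = sum of predecessors on chain B = 16
EF(B4) = ES + duration = 16 + 7 = 23
Successor of B4 is M. ES(M) = max(sum(A), sum(B)) = max(16, 23) = 23
Free float = ES(successor) - EF(current) = 23 - 23 = 0

0


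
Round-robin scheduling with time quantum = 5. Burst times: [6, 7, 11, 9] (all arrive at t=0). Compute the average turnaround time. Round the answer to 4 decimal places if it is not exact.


Time quantum = 5
Execution trace:
  J1 runs 5 units, time = 5
  J2 runs 5 units, time = 10
  J3 runs 5 units, time = 15
  J4 runs 5 units, time = 20
  J1 runs 1 units, time = 21
  J2 runs 2 units, time = 23
  J3 runs 5 units, time = 28
  J4 runs 4 units, time = 32
  J3 runs 1 units, time = 33
Finish times: [21, 23, 33, 32]
Average turnaround = 109/4 = 27.25

27.25


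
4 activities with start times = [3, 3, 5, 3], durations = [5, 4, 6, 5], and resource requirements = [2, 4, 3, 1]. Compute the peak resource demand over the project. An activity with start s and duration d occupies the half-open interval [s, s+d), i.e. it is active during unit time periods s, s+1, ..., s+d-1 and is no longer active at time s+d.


Each activity i is active on [start_i, start_i + duration_i).
Compute total resource usage per time slot:
  t=0: active resources = [], total = 0
  t=1: active resources = [], total = 0
  t=2: active resources = [], total = 0
  t=3: active resources = [2, 4, 1], total = 7
  t=4: active resources = [2, 4, 1], total = 7
  t=5: active resources = [2, 4, 3, 1], total = 10
  t=6: active resources = [2, 4, 3, 1], total = 10
  t=7: active resources = [2, 3, 1], total = 6
  t=8: active resources = [3], total = 3
  t=9: active resources = [3], total = 3
  t=10: active resources = [3], total = 3
Peak resource demand = 10

10


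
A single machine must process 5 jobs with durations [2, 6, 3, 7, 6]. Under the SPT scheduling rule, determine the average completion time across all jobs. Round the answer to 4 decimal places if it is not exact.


Sort jobs by processing time (SPT order): [2, 3, 6, 6, 7]
Compute completion times sequentially:
  Job 1: processing = 2, completes at 2
  Job 2: processing = 3, completes at 5
  Job 3: processing = 6, completes at 11
  Job 4: processing = 6, completes at 17
  Job 5: processing = 7, completes at 24
Sum of completion times = 59
Average completion time = 59/5 = 11.8

11.8


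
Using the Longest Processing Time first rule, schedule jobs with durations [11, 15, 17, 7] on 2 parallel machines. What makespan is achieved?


Sort jobs in decreasing order (LPT): [17, 15, 11, 7]
Assign each job to the least loaded machine:
  Machine 1: jobs [17, 7], load = 24
  Machine 2: jobs [15, 11], load = 26
Makespan = max load = 26

26


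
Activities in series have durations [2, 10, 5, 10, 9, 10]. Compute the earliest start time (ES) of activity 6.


Activity 6 starts after activities 1 through 5 complete.
Predecessor durations: [2, 10, 5, 10, 9]
ES = 2 + 10 + 5 + 10 + 9 = 36

36


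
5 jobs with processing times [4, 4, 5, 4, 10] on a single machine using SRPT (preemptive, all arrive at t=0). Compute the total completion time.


Since all jobs arrive at t=0, SRPT equals SPT ordering.
SPT order: [4, 4, 4, 5, 10]
Completion times:
  Job 1: p=4, C=4
  Job 2: p=4, C=8
  Job 3: p=4, C=12
  Job 4: p=5, C=17
  Job 5: p=10, C=27
Total completion time = 4 + 8 + 12 + 17 + 27 = 68

68


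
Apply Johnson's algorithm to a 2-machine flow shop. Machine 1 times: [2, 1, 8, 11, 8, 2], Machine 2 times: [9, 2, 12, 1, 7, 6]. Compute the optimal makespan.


Apply Johnson's rule:
  Group 1 (a <= b): [(2, 1, 2), (1, 2, 9), (6, 2, 6), (3, 8, 12)]
  Group 2 (a > b): [(5, 8, 7), (4, 11, 1)]
Optimal job order: [2, 1, 6, 3, 5, 4]
Schedule:
  Job 2: M1 done at 1, M2 done at 3
  Job 1: M1 done at 3, M2 done at 12
  Job 6: M1 done at 5, M2 done at 18
  Job 3: M1 done at 13, M2 done at 30
  Job 5: M1 done at 21, M2 done at 37
  Job 4: M1 done at 32, M2 done at 38
Makespan = 38

38


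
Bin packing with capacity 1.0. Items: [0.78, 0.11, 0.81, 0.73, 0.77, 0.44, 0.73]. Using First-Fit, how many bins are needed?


Place items sequentially using First-Fit:
  Item 0.78 -> new Bin 1
  Item 0.11 -> Bin 1 (now 0.89)
  Item 0.81 -> new Bin 2
  Item 0.73 -> new Bin 3
  Item 0.77 -> new Bin 4
  Item 0.44 -> new Bin 5
  Item 0.73 -> new Bin 6
Total bins used = 6

6


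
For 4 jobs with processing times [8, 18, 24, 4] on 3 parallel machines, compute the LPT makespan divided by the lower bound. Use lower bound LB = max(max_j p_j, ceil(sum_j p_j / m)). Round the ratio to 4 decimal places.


LPT order: [24, 18, 8, 4]
Machine loads after assignment: [24, 18, 12]
LPT makespan = 24
Lower bound = max(max_job, ceil(total/3)) = max(24, 18) = 24
Ratio = 24 / 24 = 1.0

1.0


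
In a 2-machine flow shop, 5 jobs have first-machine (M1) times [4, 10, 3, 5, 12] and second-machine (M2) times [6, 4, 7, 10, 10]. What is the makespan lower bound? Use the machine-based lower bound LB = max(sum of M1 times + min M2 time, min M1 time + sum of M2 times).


LB1 = sum(M1 times) + min(M2 times) = 34 + 4 = 38
LB2 = min(M1 times) + sum(M2 times) = 3 + 37 = 40
Lower bound = max(LB1, LB2) = max(38, 40) = 40

40


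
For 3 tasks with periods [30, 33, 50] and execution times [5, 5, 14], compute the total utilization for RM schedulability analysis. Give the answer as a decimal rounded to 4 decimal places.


Compute individual utilizations (exact fractions):
  Task 1: C/T = 5/30 = 1/6 (approx. 0.1667)
  Task 2: C/T = 5/33 (approx. 0.1515)
  Task 3: C/T = 14/50 = 7/25 (approx. 0.28)
Total utilization U = 1/6 + 5/33 + 7/25 = 329/550
Rounded to 4 decimal places: U = 0.5982
RM (Liu & Layland) bound for 3 tasks = 0.779763; compare with U = 329/550 (approx. 0.598182)
U <= bound, so schedulable by RM sufficient condition.

0.5982


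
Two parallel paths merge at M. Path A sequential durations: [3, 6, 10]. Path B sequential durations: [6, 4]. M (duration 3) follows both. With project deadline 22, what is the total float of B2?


Forward pass: ES(B2) = sum of predecessors on chain B = 6
EF = ES + duration = 6 + 4 = 10
Backward pass: LF(M) = deadline = 22; LS(M) = 22 - 3 = 19
LF(B2) = LS(M) - sum(successors on chain B) = 19 - 0 = 19
LS = LF - duration = 19 - 4 = 15
Total float = LS - ES = 15 - 6 = 9

9


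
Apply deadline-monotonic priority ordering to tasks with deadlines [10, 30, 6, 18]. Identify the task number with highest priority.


Sort tasks by relative deadline (ascending):
  Task 3: deadline = 6
  Task 1: deadline = 10
  Task 4: deadline = 18
  Task 2: deadline = 30
Priority order (highest first): [3, 1, 4, 2]
Highest priority task = 3

3


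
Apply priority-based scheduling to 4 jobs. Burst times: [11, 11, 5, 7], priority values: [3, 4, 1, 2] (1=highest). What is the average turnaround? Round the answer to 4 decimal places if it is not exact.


Sort by priority (ascending = highest first):
Order: [(1, 5), (2, 7), (3, 11), (4, 11)]
Completion times:
  Priority 1, burst=5, C=5
  Priority 2, burst=7, C=12
  Priority 3, burst=11, C=23
  Priority 4, burst=11, C=34
Average turnaround = 74/4 = 18.5

18.5


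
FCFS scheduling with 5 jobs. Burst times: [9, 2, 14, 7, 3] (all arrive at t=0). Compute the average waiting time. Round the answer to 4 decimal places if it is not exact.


FCFS order (as given): [9, 2, 14, 7, 3]
Waiting times:
  Job 1: wait = 0
  Job 2: wait = 9
  Job 3: wait = 11
  Job 4: wait = 25
  Job 5: wait = 32
Sum of waiting times = 77
Average waiting time = 77/5 = 15.4

15.4


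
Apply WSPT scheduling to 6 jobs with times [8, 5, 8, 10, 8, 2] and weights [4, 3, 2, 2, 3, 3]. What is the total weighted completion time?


Compute p/w ratios and sort ascending (WSPT): [(2, 3), (5, 3), (8, 4), (8, 3), (8, 2), (10, 2)]
Compute weighted completion times:
  Job (p=2,w=3): C=2, w*C=3*2=6
  Job (p=5,w=3): C=7, w*C=3*7=21
  Job (p=8,w=4): C=15, w*C=4*15=60
  Job (p=8,w=3): C=23, w*C=3*23=69
  Job (p=8,w=2): C=31, w*C=2*31=62
  Job (p=10,w=2): C=41, w*C=2*41=82
Total weighted completion time = 300

300


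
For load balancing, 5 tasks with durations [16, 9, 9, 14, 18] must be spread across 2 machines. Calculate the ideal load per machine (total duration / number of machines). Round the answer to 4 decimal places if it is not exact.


Total processing time = 16 + 9 + 9 + 14 + 18 = 66
Number of machines = 2
Ideal balanced load = 66 / 2 = 33.0

33.0


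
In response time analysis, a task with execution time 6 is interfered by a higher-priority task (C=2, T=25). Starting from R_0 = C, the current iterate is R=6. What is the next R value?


R_next = C + ceil(R_prev / T_hp) * C_hp
ceil(6 / 25) = ceil(0.24) = 1
Interference = 1 * 2 = 2
R_next = 6 + 2 = 8

8


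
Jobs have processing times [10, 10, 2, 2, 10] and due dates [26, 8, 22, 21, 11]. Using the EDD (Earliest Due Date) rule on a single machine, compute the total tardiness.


Sort by due date (EDD order): [(10, 8), (10, 11), (2, 21), (2, 22), (10, 26)]
Compute completion times and tardiness:
  Job 1: p=10, d=8, C=10, tardiness=max(0,10-8)=2
  Job 2: p=10, d=11, C=20, tardiness=max(0,20-11)=9
  Job 3: p=2, d=21, C=22, tardiness=max(0,22-21)=1
  Job 4: p=2, d=22, C=24, tardiness=max(0,24-22)=2
  Job 5: p=10, d=26, C=34, tardiness=max(0,34-26)=8
Total tardiness = 22

22


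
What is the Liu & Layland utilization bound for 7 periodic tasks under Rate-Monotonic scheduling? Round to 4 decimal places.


Compute 2^(1/7) = 1.1040895137
Subtract 1: 1.1040895137 - 1 = 0.1040895137
Multiply by n: 7 * 0.1040895137 = 0.7286265959
Round to 4 dp: 0.7286

0.7286


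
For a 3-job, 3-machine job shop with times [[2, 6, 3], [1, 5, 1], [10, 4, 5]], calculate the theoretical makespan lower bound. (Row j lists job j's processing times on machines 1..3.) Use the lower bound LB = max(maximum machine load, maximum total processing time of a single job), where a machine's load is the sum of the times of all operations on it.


Machine loads:
  Machine 1: 2 + 1 + 10 = 13
  Machine 2: 6 + 5 + 4 = 15
  Machine 3: 3 + 1 + 5 = 9
Max machine load = 15
Job totals:
  Job 1: 11
  Job 2: 7
  Job 3: 19
Max job total = 19
Lower bound = max(15, 19) = 19

19


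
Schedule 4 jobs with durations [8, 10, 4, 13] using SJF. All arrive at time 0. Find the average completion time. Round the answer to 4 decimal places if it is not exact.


SJF order (ascending): [4, 8, 10, 13]
Completion times:
  Job 1: burst=4, C=4
  Job 2: burst=8, C=12
  Job 3: burst=10, C=22
  Job 4: burst=13, C=35
Average completion = 73/4 = 18.25

18.25


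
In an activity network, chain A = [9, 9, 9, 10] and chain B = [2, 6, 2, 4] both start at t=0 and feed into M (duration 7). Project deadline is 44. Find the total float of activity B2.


Forward pass: ES(B2) = sum of predecessors on chain B = 2
EF = ES + duration = 2 + 6 = 8
Backward pass: LF(M) = deadline = 44; LS(M) = 44 - 7 = 37
LF(B2) = LS(M) - sum(successors on chain B) = 37 - 6 = 31
LS = LF - duration = 31 - 6 = 25
Total float = LS - ES = 25 - 2 = 23

23


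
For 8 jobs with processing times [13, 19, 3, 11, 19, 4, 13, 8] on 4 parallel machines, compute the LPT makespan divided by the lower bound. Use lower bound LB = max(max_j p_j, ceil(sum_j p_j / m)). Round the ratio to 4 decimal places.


LPT order: [19, 19, 13, 13, 11, 8, 4, 3]
Machine loads after assignment: [23, 22, 24, 21]
LPT makespan = 24
Lower bound = max(max_job, ceil(total/4)) = max(19, 23) = 23
Ratio = 24 / 23 = 1.0435

1.0435


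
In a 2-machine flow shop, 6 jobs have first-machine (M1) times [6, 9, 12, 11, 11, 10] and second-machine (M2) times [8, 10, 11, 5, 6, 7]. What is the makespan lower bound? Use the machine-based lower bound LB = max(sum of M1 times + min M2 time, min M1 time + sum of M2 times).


LB1 = sum(M1 times) + min(M2 times) = 59 + 5 = 64
LB2 = min(M1 times) + sum(M2 times) = 6 + 47 = 53
Lower bound = max(LB1, LB2) = max(64, 53) = 64

64


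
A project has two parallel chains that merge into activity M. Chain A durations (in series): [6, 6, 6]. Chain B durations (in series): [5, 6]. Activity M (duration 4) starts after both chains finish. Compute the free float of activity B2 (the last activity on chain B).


ES(B2) = sum of predecessors on chain B = 5
EF(B2) = ES + duration = 5 + 6 = 11
Successor of B2 is M. ES(M) = max(sum(A), sum(B)) = max(18, 11) = 18
Free float = ES(successor) - EF(current) = 18 - 11 = 7

7


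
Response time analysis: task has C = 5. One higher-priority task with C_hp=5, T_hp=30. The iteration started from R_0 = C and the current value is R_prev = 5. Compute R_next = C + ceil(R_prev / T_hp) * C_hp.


R_next = C + ceil(R_prev / T_hp) * C_hp
ceil(5 / 30) = ceil(0.1667) = 1
Interference = 1 * 5 = 5
R_next = 5 + 5 = 10

10


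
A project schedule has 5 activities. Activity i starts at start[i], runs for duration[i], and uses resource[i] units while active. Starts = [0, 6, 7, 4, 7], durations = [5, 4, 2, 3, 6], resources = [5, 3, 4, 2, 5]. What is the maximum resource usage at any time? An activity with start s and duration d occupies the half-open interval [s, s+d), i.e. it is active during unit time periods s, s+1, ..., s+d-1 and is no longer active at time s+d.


Each activity i is active on [start_i, start_i + duration_i).
Compute total resource usage per time slot:
  t=0: active resources = [5], total = 5
  t=1: active resources = [5], total = 5
  t=2: active resources = [5], total = 5
  t=3: active resources = [5], total = 5
  t=4: active resources = [5, 2], total = 7
  t=5: active resources = [2], total = 2
  t=6: active resources = [3, 2], total = 5
  t=7: active resources = [3, 4, 5], total = 12
  t=8: active resources = [3, 4, 5], total = 12
  t=9: active resources = [3, 5], total = 8
  t=10: active resources = [5], total = 5
  t=11: active resources = [5], total = 5
  t=12: active resources = [5], total = 5
Peak resource demand = 12

12


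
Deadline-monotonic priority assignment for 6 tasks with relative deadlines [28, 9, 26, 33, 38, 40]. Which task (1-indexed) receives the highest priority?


Sort tasks by relative deadline (ascending):
  Task 2: deadline = 9
  Task 3: deadline = 26
  Task 1: deadline = 28
  Task 4: deadline = 33
  Task 5: deadline = 38
  Task 6: deadline = 40
Priority order (highest first): [2, 3, 1, 4, 5, 6]
Highest priority task = 2

2


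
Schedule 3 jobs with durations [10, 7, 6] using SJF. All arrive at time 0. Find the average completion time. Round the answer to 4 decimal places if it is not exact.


SJF order (ascending): [6, 7, 10]
Completion times:
  Job 1: burst=6, C=6
  Job 2: burst=7, C=13
  Job 3: burst=10, C=23
Average completion = 42/3 = 14.0

14.0


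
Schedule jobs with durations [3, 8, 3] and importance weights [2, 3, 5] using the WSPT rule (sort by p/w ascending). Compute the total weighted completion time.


Compute p/w ratios and sort ascending (WSPT): [(3, 5), (3, 2), (8, 3)]
Compute weighted completion times:
  Job (p=3,w=5): C=3, w*C=5*3=15
  Job (p=3,w=2): C=6, w*C=2*6=12
  Job (p=8,w=3): C=14, w*C=3*14=42
Total weighted completion time = 69

69


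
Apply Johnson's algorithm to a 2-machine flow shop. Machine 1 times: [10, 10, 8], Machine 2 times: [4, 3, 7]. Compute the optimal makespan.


Apply Johnson's rule:
  Group 1 (a <= b): []
  Group 2 (a > b): [(3, 8, 7), (1, 10, 4), (2, 10, 3)]
Optimal job order: [3, 1, 2]
Schedule:
  Job 3: M1 done at 8, M2 done at 15
  Job 1: M1 done at 18, M2 done at 22
  Job 2: M1 done at 28, M2 done at 31
Makespan = 31

31


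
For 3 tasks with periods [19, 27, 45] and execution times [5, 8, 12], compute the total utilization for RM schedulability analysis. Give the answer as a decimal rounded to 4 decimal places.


Compute individual utilizations (exact fractions):
  Task 1: C/T = 5/19 (approx. 0.2632)
  Task 2: C/T = 8/27 (approx. 0.2963)
  Task 3: C/T = 12/45 = 4/15 (approx. 0.2667)
Total utilization U = 5/19 + 8/27 + 4/15 = 2119/2565
Rounded to 4 decimal places: U = 0.8261
RM (Liu & Layland) bound for 3 tasks = 0.779763; compare with U = 2119/2565 (approx. 0.826121)
bound < U <= 1, so the RM sufficient condition is not met (inconclusive; an exact test such as response-time analysis is needed).

0.8261


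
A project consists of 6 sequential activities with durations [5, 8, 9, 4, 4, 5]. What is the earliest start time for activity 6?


Activity 6 starts after activities 1 through 5 complete.
Predecessor durations: [5, 8, 9, 4, 4]
ES = 5 + 8 + 9 + 4 + 4 = 30

30


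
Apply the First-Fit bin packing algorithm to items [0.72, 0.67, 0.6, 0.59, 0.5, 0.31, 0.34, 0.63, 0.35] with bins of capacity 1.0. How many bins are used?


Place items sequentially using First-Fit:
  Item 0.72 -> new Bin 1
  Item 0.67 -> new Bin 2
  Item 0.6 -> new Bin 3
  Item 0.59 -> new Bin 4
  Item 0.5 -> new Bin 5
  Item 0.31 -> Bin 2 (now 0.98)
  Item 0.34 -> Bin 3 (now 0.94)
  Item 0.63 -> new Bin 6
  Item 0.35 -> Bin 4 (now 0.94)
Total bins used = 6

6


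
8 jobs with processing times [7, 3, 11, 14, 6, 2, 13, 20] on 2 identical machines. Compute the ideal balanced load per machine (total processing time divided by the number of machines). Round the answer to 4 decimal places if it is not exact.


Total processing time = 7 + 3 + 11 + 14 + 6 + 2 + 13 + 20 = 76
Number of machines = 2
Ideal balanced load = 76 / 2 = 38.0

38.0


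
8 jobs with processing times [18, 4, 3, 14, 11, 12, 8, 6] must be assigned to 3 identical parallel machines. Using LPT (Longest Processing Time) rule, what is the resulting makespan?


Sort jobs in decreasing order (LPT): [18, 14, 12, 11, 8, 6, 4, 3]
Assign each job to the least loaded machine:
  Machine 1: jobs [18, 6], load = 24
  Machine 2: jobs [14, 8, 4], load = 26
  Machine 3: jobs [12, 11, 3], load = 26
Makespan = max load = 26

26


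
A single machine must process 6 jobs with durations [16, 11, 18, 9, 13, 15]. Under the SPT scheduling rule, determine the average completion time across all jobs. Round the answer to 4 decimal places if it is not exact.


Sort jobs by processing time (SPT order): [9, 11, 13, 15, 16, 18]
Compute completion times sequentially:
  Job 1: processing = 9, completes at 9
  Job 2: processing = 11, completes at 20
  Job 3: processing = 13, completes at 33
  Job 4: processing = 15, completes at 48
  Job 5: processing = 16, completes at 64
  Job 6: processing = 18, completes at 82
Sum of completion times = 256
Average completion time = 256/6 = 42.6667

42.6667


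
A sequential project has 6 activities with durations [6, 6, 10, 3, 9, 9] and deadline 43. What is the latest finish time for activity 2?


LF(activity 2) = deadline - sum of successor durations
Successors: activities 3 through 6 with durations [10, 3, 9, 9]
Sum of successor durations = 31
LF = 43 - 31 = 12

12


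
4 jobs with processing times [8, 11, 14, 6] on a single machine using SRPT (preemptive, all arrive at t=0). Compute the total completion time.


Since all jobs arrive at t=0, SRPT equals SPT ordering.
SPT order: [6, 8, 11, 14]
Completion times:
  Job 1: p=6, C=6
  Job 2: p=8, C=14
  Job 3: p=11, C=25
  Job 4: p=14, C=39
Total completion time = 6 + 14 + 25 + 39 = 84

84


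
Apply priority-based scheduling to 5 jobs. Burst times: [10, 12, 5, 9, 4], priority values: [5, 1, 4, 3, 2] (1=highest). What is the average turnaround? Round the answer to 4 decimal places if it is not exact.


Sort by priority (ascending = highest first):
Order: [(1, 12), (2, 4), (3, 9), (4, 5), (5, 10)]
Completion times:
  Priority 1, burst=12, C=12
  Priority 2, burst=4, C=16
  Priority 3, burst=9, C=25
  Priority 4, burst=5, C=30
  Priority 5, burst=10, C=40
Average turnaround = 123/5 = 24.6

24.6


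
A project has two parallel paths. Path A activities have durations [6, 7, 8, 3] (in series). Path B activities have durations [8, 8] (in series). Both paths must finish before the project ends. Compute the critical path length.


Path A total = 6 + 7 + 8 + 3 = 24
Path B total = 8 + 8 = 16
Critical path = longest path = max(24, 16) = 24

24


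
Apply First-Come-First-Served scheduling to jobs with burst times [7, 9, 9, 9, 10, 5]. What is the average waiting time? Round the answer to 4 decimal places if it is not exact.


FCFS order (as given): [7, 9, 9, 9, 10, 5]
Waiting times:
  Job 1: wait = 0
  Job 2: wait = 7
  Job 3: wait = 16
  Job 4: wait = 25
  Job 5: wait = 34
  Job 6: wait = 44
Sum of waiting times = 126
Average waiting time = 126/6 = 21.0

21.0


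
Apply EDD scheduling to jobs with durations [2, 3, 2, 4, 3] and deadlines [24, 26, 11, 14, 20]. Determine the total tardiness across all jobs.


Sort by due date (EDD order): [(2, 11), (4, 14), (3, 20), (2, 24), (3, 26)]
Compute completion times and tardiness:
  Job 1: p=2, d=11, C=2, tardiness=max(0,2-11)=0
  Job 2: p=4, d=14, C=6, tardiness=max(0,6-14)=0
  Job 3: p=3, d=20, C=9, tardiness=max(0,9-20)=0
  Job 4: p=2, d=24, C=11, tardiness=max(0,11-24)=0
  Job 5: p=3, d=26, C=14, tardiness=max(0,14-26)=0
Total tardiness = 0

0


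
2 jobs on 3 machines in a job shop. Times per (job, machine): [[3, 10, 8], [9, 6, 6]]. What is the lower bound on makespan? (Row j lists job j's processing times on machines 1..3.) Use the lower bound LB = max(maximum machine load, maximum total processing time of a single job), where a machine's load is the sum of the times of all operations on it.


Machine loads:
  Machine 1: 3 + 9 = 12
  Machine 2: 10 + 6 = 16
  Machine 3: 8 + 6 = 14
Max machine load = 16
Job totals:
  Job 1: 21
  Job 2: 21
Max job total = 21
Lower bound = max(16, 21) = 21

21


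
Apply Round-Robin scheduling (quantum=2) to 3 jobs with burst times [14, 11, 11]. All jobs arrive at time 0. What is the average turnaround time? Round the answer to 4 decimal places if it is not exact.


Time quantum = 2
Execution trace:
  J1 runs 2 units, time = 2
  J2 runs 2 units, time = 4
  J3 runs 2 units, time = 6
  J1 runs 2 units, time = 8
  J2 runs 2 units, time = 10
  J3 runs 2 units, time = 12
  J1 runs 2 units, time = 14
  J2 runs 2 units, time = 16
  J3 runs 2 units, time = 18
  J1 runs 2 units, time = 20
  J2 runs 2 units, time = 22
  J3 runs 2 units, time = 24
  J1 runs 2 units, time = 26
  J2 runs 2 units, time = 28
  J3 runs 2 units, time = 30
  J1 runs 2 units, time = 32
  J2 runs 1 units, time = 33
  J3 runs 1 units, time = 34
  J1 runs 2 units, time = 36
Finish times: [36, 33, 34]
Average turnaround = 103/3 = 34.3333

34.3333


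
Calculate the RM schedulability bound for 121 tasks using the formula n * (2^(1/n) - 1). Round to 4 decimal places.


Compute 2^(1/121) = 1.0057449283
Subtract 1: 1.0057449283 - 1 = 0.0057449283
Multiply by n: 121 * 0.0057449283 = 0.6951363243
Round to 4 dp: 0.6951

0.6951


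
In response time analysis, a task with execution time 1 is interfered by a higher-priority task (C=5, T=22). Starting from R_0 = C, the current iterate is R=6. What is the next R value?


R_next = C + ceil(R_prev / T_hp) * C_hp
ceil(6 / 22) = ceil(0.2727) = 1
Interference = 1 * 5 = 5
R_next = 1 + 5 = 6
R_next = R_prev, so the iteration has converged (response time = 6).

6


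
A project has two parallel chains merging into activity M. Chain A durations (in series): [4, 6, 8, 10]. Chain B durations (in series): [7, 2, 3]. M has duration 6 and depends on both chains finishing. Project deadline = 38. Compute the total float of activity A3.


Forward pass: ES(A3) = sum of predecessors on chain A = 10
EF = ES + duration = 10 + 8 = 18
Backward pass: LF(M) = deadline = 38; LS(M) = 38 - 6 = 32
LF(A3) = LS(M) - sum(successors on chain A) = 32 - 10 = 22
LS = LF - duration = 22 - 8 = 14
Total float = LS - ES = 14 - 10 = 4

4


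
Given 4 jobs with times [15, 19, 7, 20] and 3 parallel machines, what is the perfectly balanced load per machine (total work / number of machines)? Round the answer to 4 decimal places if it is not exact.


Total processing time = 15 + 19 + 7 + 20 = 61
Number of machines = 3
Ideal balanced load = 61 / 3 = 20.3333

20.3333


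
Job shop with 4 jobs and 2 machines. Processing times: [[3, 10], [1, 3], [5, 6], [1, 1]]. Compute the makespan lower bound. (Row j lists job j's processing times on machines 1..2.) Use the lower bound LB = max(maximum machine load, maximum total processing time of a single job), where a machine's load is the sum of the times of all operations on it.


Machine loads:
  Machine 1: 3 + 1 + 5 + 1 = 10
  Machine 2: 10 + 3 + 6 + 1 = 20
Max machine load = 20
Job totals:
  Job 1: 13
  Job 2: 4
  Job 3: 11
  Job 4: 2
Max job total = 13
Lower bound = max(20, 13) = 20

20


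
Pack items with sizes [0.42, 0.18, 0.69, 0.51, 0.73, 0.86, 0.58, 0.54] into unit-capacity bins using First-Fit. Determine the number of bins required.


Place items sequentially using First-Fit:
  Item 0.42 -> new Bin 1
  Item 0.18 -> Bin 1 (now 0.6)
  Item 0.69 -> new Bin 2
  Item 0.51 -> new Bin 3
  Item 0.73 -> new Bin 4
  Item 0.86 -> new Bin 5
  Item 0.58 -> new Bin 6
  Item 0.54 -> new Bin 7
Total bins used = 7

7


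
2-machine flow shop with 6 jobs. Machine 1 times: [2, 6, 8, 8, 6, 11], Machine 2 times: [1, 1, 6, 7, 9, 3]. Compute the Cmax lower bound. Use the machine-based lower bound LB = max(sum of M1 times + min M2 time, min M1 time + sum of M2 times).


LB1 = sum(M1 times) + min(M2 times) = 41 + 1 = 42
LB2 = min(M1 times) + sum(M2 times) = 2 + 27 = 29
Lower bound = max(LB1, LB2) = max(42, 29) = 42

42


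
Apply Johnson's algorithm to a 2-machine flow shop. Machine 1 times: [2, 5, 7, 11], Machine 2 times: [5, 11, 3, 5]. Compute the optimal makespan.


Apply Johnson's rule:
  Group 1 (a <= b): [(1, 2, 5), (2, 5, 11)]
  Group 2 (a > b): [(4, 11, 5), (3, 7, 3)]
Optimal job order: [1, 2, 4, 3]
Schedule:
  Job 1: M1 done at 2, M2 done at 7
  Job 2: M1 done at 7, M2 done at 18
  Job 4: M1 done at 18, M2 done at 23
  Job 3: M1 done at 25, M2 done at 28
Makespan = 28

28


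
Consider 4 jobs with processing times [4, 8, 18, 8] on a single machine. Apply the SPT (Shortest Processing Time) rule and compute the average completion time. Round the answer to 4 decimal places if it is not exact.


Sort jobs by processing time (SPT order): [4, 8, 8, 18]
Compute completion times sequentially:
  Job 1: processing = 4, completes at 4
  Job 2: processing = 8, completes at 12
  Job 3: processing = 8, completes at 20
  Job 4: processing = 18, completes at 38
Sum of completion times = 74
Average completion time = 74/4 = 18.5

18.5


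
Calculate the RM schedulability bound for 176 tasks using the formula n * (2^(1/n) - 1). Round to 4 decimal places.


Compute 2^(1/176) = 1.0039461017
Subtract 1: 1.0039461017 - 1 = 0.0039461017
Multiply by n: 176 * 0.0039461017 = 0.6945138992
Round to 4 dp: 0.6945

0.6945


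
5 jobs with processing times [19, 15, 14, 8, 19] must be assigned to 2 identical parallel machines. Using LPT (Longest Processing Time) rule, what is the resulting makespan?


Sort jobs in decreasing order (LPT): [19, 19, 15, 14, 8]
Assign each job to the least loaded machine:
  Machine 1: jobs [19, 15], load = 34
  Machine 2: jobs [19, 14, 8], load = 41
Makespan = max load = 41

41


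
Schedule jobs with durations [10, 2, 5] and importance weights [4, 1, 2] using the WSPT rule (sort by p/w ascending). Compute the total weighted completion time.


Compute p/w ratios and sort ascending (WSPT): [(2, 1), (10, 4), (5, 2)]
Compute weighted completion times:
  Job (p=2,w=1): C=2, w*C=1*2=2
  Job (p=10,w=4): C=12, w*C=4*12=48
  Job (p=5,w=2): C=17, w*C=2*17=34
Total weighted completion time = 84

84


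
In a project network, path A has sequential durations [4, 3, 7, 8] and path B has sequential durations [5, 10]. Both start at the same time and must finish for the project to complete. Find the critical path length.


Path A total = 4 + 3 + 7 + 8 = 22
Path B total = 5 + 10 = 15
Critical path = longest path = max(22, 15) = 22

22


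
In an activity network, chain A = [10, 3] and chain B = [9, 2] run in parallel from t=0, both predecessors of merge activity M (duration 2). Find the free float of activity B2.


ES(B2) = sum of predecessors on chain B = 9
EF(B2) = ES + duration = 9 + 2 = 11
Successor of B2 is M. ES(M) = max(sum(A), sum(B)) = max(13, 11) = 13
Free float = ES(successor) - EF(current) = 13 - 11 = 2

2


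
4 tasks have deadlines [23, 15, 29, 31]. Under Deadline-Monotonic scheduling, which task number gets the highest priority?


Sort tasks by relative deadline (ascending):
  Task 2: deadline = 15
  Task 1: deadline = 23
  Task 3: deadline = 29
  Task 4: deadline = 31
Priority order (highest first): [2, 1, 3, 4]
Highest priority task = 2

2


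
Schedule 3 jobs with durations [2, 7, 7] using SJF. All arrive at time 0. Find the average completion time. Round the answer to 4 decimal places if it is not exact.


SJF order (ascending): [2, 7, 7]
Completion times:
  Job 1: burst=2, C=2
  Job 2: burst=7, C=9
  Job 3: burst=7, C=16
Average completion = 27/3 = 9.0

9.0


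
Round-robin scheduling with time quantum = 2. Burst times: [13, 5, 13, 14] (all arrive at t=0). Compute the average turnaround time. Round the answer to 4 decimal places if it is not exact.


Time quantum = 2
Execution trace:
  J1 runs 2 units, time = 2
  J2 runs 2 units, time = 4
  J3 runs 2 units, time = 6
  J4 runs 2 units, time = 8
  J1 runs 2 units, time = 10
  J2 runs 2 units, time = 12
  J3 runs 2 units, time = 14
  J4 runs 2 units, time = 16
  J1 runs 2 units, time = 18
  J2 runs 1 units, time = 19
  J3 runs 2 units, time = 21
  J4 runs 2 units, time = 23
  J1 runs 2 units, time = 25
  J3 runs 2 units, time = 27
  J4 runs 2 units, time = 29
  J1 runs 2 units, time = 31
  J3 runs 2 units, time = 33
  J4 runs 2 units, time = 35
  J1 runs 2 units, time = 37
  J3 runs 2 units, time = 39
  J4 runs 2 units, time = 41
  J1 runs 1 units, time = 42
  J3 runs 1 units, time = 43
  J4 runs 2 units, time = 45
Finish times: [42, 19, 43, 45]
Average turnaround = 149/4 = 37.25

37.25
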